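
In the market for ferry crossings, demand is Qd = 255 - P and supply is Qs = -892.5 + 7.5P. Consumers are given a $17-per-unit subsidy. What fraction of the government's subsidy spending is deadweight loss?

Pre-subsidy: 255 - P = -892.5 + 7.5P gives P* = 135, Q* = 120.
With the rebate, buyers effectively pay Pb = Ps − 17, where Ps is the price sellers receive.
Demand in terms of Ps becomes Qd = 255 − 1(Ps − 17) = 272 - Ps. Setting this equal to supply: 272 - Ps = -892.5 + 7.5Ps, so Ps = 137.
Buyers pay Pb = 137 − 17 = 120; Q' = -892.5 + 7.5·137 = 135.
ΔCS = ½(120 + 135)(135 − 120) = 1912.5; ΔPS = ½(120 + 135)(137 − 135) = 255.
Government spending = 17 × 135 = 2295.
DWL = ½ × 17 × (135 − 120) = 127.5; fraction = 127.5 / 2295 = 1/18.

DWL / government spending = 1/18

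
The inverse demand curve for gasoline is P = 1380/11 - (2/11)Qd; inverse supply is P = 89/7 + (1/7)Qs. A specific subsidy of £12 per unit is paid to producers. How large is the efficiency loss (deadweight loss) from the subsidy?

Deadweight loss = £221.76

Pre-subsidy: 1380/11 - (2/11)Q = 89/7 + (1/7)Q gives Q* = 347.24 and P* = 62.32.
With the subsidy, sellers receive Ps = Pb + 12 for each unit, where Pb is the price buyers pay.
On the curves, Pb = 1380/11 - (2/11)Q and Ps = 89/7 + (1/7)Q; the wedge Ps − Pb = 12 gives 89/7 + (1/7)Q − (1380/11 - (2/11)Q) = 12, so Q' = 384.2.
Then Pb = 1380/11 − (2/11)·384.2 = 55.6 and Ps = 89/7 + (1/7)·384.2 = 67.6.
The subsidy expands output by 384.2 − 347.24 = 36.96 past the efficient level; on those units the gap between marginal cost and willingness to pay runs from 0 up to 12.
DWL = ½ × 12 × 36.96 = 221.76.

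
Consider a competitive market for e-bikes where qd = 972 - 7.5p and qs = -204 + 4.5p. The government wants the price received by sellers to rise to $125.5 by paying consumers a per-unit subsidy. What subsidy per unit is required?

At a seller price of 125.5, quantity supplied is -204 + 4.5·125.5 = 360.75.
Buyers absorb 360.75 only when they pay pb with 972 − 7.5·pb = 360.75, i.e. pb = 81.5.
s = ps − pb = 125.5 − 81.5 = 44.

Required subsidy s = $44 per unit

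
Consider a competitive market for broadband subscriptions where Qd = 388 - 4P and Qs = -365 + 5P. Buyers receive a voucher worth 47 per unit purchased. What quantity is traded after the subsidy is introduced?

Q' = 1420/9

Pre-subsidy: 388 - 4P = -365 + 5P gives P* = 251/3, Q* = 160/3.
With the rebate, buyers effectively pay Pb = Ps − 47, where Ps is the price sellers receive.
Demand in terms of Ps becomes Qd = 388 − 4(Ps − 47) = 576 - 4Ps. Setting this equal to supply: 576 - 4Ps = -365 + 5Ps, so Ps = 941/9.
Buyers pay Pb = 941/9 − 47 = 518/9; Q' = -365 + 5·(941/9) = 1420/9.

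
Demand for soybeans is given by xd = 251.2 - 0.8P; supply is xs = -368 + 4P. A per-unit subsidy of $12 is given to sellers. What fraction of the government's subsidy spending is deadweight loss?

DWL / government spending = 1/39

Pre-subsidy: 251.2 - 0.8P = -368 + 4P gives P* = 129, x* = 148.
With the subsidy, sellers receive Ps = Pb + 12 for each unit, where Pb is the price buyers pay.
Supply in terms of Pb becomes xs = -368 + 4(Pb + 12) = -320 + 4Pb. Setting this equal to demand: 251.2 - 0.8Pb = -320 + 4Pb, so Pb = 119.
Sellers receive Ps = 119 + 12 = 131; x' = 251.2 − 0.8·119 = 156.
ΔCS = ½(148 + 156)(129 − 119) = 1520; ΔPS = ½(148 + 156)(131 − 129) = 304.
Government spending = 12 × 156 = 1872.
DWL = ½ × 12 × (156 − 148) = 48; fraction = 48 / 1872 = 1/39.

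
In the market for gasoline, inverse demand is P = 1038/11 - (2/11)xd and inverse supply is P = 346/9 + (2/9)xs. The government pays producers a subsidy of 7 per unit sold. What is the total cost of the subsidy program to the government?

Pre-subsidy: 1038/11 - (2/11)x = 346/9 + (2/9)x gives x* = 138.4 and P* = 69.2.
With the subsidy, sellers receive Ps = Pb + 7 for each unit, where Pb is the price buyers pay.
On the curves, Pb = 1038/11 - (2/11)x and Ps = 346/9 + (2/9)x; the wedge Ps − Pb = 7 gives 346/9 + (2/9)x − (1038/11 - (2/11)x) = 7, so x' = 155.725.
Then Pb = 1038/11 − (2/11)·155.725 = 66.05 and Ps = 346/9 + (2/9)·155.725 = 73.05.
Government outlay = subsidy × quantity = 7 × 155.725 = 1090.075.

Government cost = 1090.075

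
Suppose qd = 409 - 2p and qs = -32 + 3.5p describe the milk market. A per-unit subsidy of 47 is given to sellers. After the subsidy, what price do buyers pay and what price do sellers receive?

Buyers pay 553/11; sellers receive 1070/11

Pre-subsidy: 409 - 2p = -32 + 3.5p gives p* = 882/11, q* = 2735/11.
With the subsidy, sellers receive ps = pb + 47 for each unit, where pb is the price buyers pay.
Supply in terms of pb becomes qs = -32 + 3.5(pb + 47) = 132.5 + 3.5pb. Setting this equal to demand: 409 - 2pb = 132.5 + 3.5pb, so pb = 553/11.
Sellers receive ps = 553/11 + 47 = 1070/11; q' = 409 − 2·(553/11) = 3393/11.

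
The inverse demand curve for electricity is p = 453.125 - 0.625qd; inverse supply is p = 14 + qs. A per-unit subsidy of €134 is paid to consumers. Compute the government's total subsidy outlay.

Government cost = 614390/13

Pre-subsidy: 453.125 - 0.625q = 14 + q gives q* = 3513/13 and p* = 3695/13.
With the rebate, buyers effectively pay pb = ps − 134, where ps is the price sellers receive.
On the curves, pb = 453.125 - 0.625q and ps = 14 + q; the wedge ps − pb = 134 gives 14 + q − (453.125 - 0.625q) = 134, so q' = 4585/13.
Then pb = 453.125 − 0.625·(4585/13) = 3025/13 and ps = 14 + 1·(4585/13) = 4767/13.
Government outlay = subsidy × quantity = 134 × 4585/13 = 614390/13.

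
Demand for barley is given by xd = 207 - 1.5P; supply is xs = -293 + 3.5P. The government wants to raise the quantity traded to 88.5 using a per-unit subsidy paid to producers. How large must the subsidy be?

Required subsidy s = 30 per unit

At x = 88.5, invert demand for the buyer price: Pb = (207 − 88.5)/1.5 = 79; invert supply for the seller price: Ps = (88.5 − (-293))/3.5 = 109.
The subsidy must fill the gap: s = Ps − Pb = 109 − 79 = 30.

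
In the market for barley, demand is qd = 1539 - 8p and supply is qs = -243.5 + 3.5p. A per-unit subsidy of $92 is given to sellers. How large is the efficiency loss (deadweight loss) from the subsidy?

Deadweight loss = $10304

Pre-subsidy: 1539 - 8p = -243.5 + 3.5p gives p* = 155, q* = 299.
With the subsidy, sellers receive ps = pb + 92 for each unit, where pb is the price buyers pay.
Supply in terms of pb becomes qs = -243.5 + 3.5(pb + 92) = 78.5 + 3.5pb. Setting this equal to demand: 1539 - 8pb = 78.5 + 3.5pb, so pb = 127.
Sellers receive ps = 127 + 92 = 219; q' = 1539 − 8·127 = 523.
The subsidy expands output by 523 − 299 = 224 past the efficient level; on those units the gap between marginal cost and willingness to pay runs from 0 up to 92.
DWL = ½ × 92 × 224 = 10304.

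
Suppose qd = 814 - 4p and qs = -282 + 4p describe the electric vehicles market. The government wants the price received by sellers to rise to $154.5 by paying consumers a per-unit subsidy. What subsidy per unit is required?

Required subsidy s = $35 per unit

At a seller price of 154.5, quantity supplied is -282 + 4·154.5 = 336.
Buyers absorb 336 only when they pay pb with 814 − 4·pb = 336, i.e. pb = 119.5.
s = ps − pb = 154.5 − 119.5 = 35.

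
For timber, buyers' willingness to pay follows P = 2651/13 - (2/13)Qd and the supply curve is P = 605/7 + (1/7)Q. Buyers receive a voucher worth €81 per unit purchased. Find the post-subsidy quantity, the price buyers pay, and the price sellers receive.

Q' = 669; buyers pay €101; sellers receive €182

Pre-subsidy: 2651/13 - (2/13)Q = 605/7 + (1/7)Q gives Q* = 396 and P* = 143.
With the rebate, buyers effectively pay Pb = Ps − 81, where Ps is the price sellers receive.
On the curves, Pb = 2651/13 - (2/13)Q and Ps = 605/7 + (1/7)Q; the wedge Ps − Pb = 81 gives 605/7 + (1/7)Q − (2651/13 - (2/13)Q) = 81, so Q' = 669.
Then Pb = 2651/13 − (2/13)·669 = 101 and Ps = 605/7 + (1/7)·669 = 182.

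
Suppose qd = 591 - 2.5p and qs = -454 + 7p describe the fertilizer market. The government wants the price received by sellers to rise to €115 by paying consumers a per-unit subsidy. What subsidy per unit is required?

At a seller price of 115, quantity supplied is -454 + 7·115 = 351.
Buyers absorb 351 only when they pay pb with 591 − 2.5·pb = 351, i.e. pb = 96.
s = ps − pb = 115 − 96 = 19.

Required subsidy s = €19 per unit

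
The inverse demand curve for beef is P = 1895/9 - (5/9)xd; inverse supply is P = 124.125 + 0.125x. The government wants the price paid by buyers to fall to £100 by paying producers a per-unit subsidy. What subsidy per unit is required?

At a buyer price of 100, quantity demanded is 379 − 1.8·100 = 199.
Sellers supply 199 only when they receive Ps = 124.125 + 0.125·199 = 149.
s = Ps − Pb = 149 − 100 = 49.

Required subsidy s = £49 per unit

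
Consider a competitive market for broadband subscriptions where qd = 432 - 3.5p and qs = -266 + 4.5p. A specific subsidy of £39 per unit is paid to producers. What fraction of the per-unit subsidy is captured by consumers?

Pre-subsidy: 432 - 3.5p = -266 + 4.5p gives p* = 87.25, q* = 126.625.
With the subsidy, sellers receive ps = pb + 39 for each unit, where pb is the price buyers pay.
Supply in terms of pb becomes qs = -266 + 4.5(pb + 39) = -90.5 + 4.5pb. Setting this equal to demand: 432 - 3.5pb = -90.5 + 4.5pb, so pb = 65.3125.
Sellers receive ps = 65.3125 + 39 = 104.3125; q' = 432 − 3.5·65.3125 = 203.40625.
Buyers' price falls by p* − pb = 87.25 − 65.3125 = 21.9375; sellers' price rises by ps − p* = 104.3125 − 87.25 = 17.0625.
So consumers capture 21.9375/39 = 0.5625 of each unit of subsidy.

Consumer share = 0.5625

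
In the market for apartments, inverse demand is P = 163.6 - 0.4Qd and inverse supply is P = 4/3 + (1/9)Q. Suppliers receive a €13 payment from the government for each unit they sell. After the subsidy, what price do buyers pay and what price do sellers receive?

Pre-subsidy: 163.6 - 0.4Q = 4/3 + (1/9)Q gives Q* = 7302/23 and P* = 842/23.
With the subsidy, sellers receive Ps = Pb + 13 for each unit, where Pb is the price buyers pay.
On the curves, Pb = 163.6 - 0.4Q and Ps = 4/3 + (1/9)Q; the wedge Ps − Pb = 13 gives 4/3 + (1/9)Q − (163.6 - 0.4Q) = 13, so Q' = 7887/23.
Then Pb = 163.6 − 0.4·(7887/23) = 608/23 and Ps = 4/3 + (1/9)·(7887/23) = 907/23.

Buyers pay 608/23; sellers receive 907/23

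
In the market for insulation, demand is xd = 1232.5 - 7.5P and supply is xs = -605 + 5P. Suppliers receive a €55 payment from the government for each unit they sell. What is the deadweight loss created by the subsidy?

Deadweight loss = €4537.5

Pre-subsidy: 1232.5 - 7.5P = -605 + 5P gives P* = 147, x* = 130.
With the subsidy, sellers receive Ps = Pb + 55 for each unit, where Pb is the price buyers pay.
Supply in terms of Pb becomes xs = -605 + 5(Pb + 55) = -330 + 5Pb. Setting this equal to demand: 1232.5 - 7.5Pb = -330 + 5Pb, so Pb = 125.
Sellers receive Ps = 125 + 55 = 180; x' = 1232.5 − 7.5·125 = 295.
The subsidy expands output by 295 − 130 = 165 past the efficient level; on those units the gap between marginal cost and willingness to pay runs from 0 up to 55.
DWL = ½ × 55 × 165 = 4537.5.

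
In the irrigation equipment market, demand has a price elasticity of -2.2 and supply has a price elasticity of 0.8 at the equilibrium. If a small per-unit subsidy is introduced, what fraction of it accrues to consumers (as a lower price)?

Consumer share = 4/15

For a small subsidy around the equilibrium, the benefit split depends on the relative slopes, which at a point are proportional to the elasticities.
Buyer share = εs/(εs + |εd|) = 0.8/(0.8 + 2.2) = 4/15; seller share = |εd|/(εs + |εd|) = 11/15.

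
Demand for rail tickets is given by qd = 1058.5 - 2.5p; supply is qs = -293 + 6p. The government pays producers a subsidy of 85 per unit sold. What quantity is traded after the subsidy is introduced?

q' = 811

Pre-subsidy: 1058.5 - 2.5p = -293 + 6p gives p* = 159, q* = 661.
With the subsidy, sellers receive ps = pb + 85 for each unit, where pb is the price buyers pay.
Supply in terms of pb becomes qs = -293 + 6(pb + 85) = 217 + 6pb. Setting this equal to demand: 1058.5 - 2.5pb = 217 + 6pb, so pb = 99.
Sellers receive ps = 99 + 85 = 184; q' = 1058.5 − 2.5·99 = 811.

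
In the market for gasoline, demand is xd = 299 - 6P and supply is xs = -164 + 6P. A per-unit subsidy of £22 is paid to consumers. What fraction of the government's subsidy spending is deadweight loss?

Pre-subsidy: 299 - 6P = -164 + 6P gives P* = 463/12, x* = 67.5.
With the rebate, buyers effectively pay Pb = Ps − 22, where Ps is the price sellers receive.
Demand in terms of Ps becomes xd = 299 − 6(Ps − 22) = 431 - 6Ps. Setting this equal to supply: 431 - 6Ps = -164 + 6Ps, so Ps = 595/12.
Buyers pay Pb = 595/12 − 22 = 331/12; x' = -164 + 6·(595/12) = 133.5.
ΔCS = ½(67.5 + 133.5)(463/12 − 331/12) = 1105.5; ΔPS = ½(67.5 + 133.5)(595/12 − 463/12) = 1105.5.
Government spending = 22 × 133.5 = 2937.
DWL = ½ × 22 × (133.5 − 67.5) = 726; fraction = 726 / 2937 = 22/89.

DWL / government spending = 22/89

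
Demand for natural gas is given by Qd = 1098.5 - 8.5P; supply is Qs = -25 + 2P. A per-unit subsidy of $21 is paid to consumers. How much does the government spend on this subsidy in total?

Government cost = $4683

Pre-subsidy: 1098.5 - 8.5P = -25 + 2P gives P* = 107, Q* = 189.
With the rebate, buyers effectively pay Pb = Ps − 21, where Ps is the price sellers receive.
Demand in terms of Ps becomes Qd = 1098.5 − 8.5(Ps − 21) = 1277 - 8.5Ps. Setting this equal to supply: 1277 - 8.5Ps = -25 + 2Ps, so Ps = 124.
Buyers pay Pb = 124 − 21 = 103; Q' = -25 + 2·124 = 223.
Government outlay = subsidy × quantity = 21 × 223 = 4683.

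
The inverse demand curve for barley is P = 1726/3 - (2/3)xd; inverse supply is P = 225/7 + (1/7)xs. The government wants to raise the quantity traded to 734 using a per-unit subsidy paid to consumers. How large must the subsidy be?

At x = 734, from the demand curve buyers pay Pb = 1726/3 − (2/3)·734 = 86; from the supply curve sellers need Ps = 225/7 + (1/7)·734 = 137.
The subsidy must fill the gap: s = Ps − Pb = 137 − 86 = 51.

Required subsidy s = 51 per unit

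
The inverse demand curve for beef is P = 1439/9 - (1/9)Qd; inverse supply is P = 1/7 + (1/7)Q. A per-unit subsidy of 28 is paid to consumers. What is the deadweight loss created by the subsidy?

Pre-subsidy: 1439/9 - (1/9)Q = 1/7 + (1/7)Q gives Q* = 629 and P* = 90.
With the rebate, buyers effectively pay Pb = Ps − 28, where Ps is the price sellers receive.
On the curves, Pb = 1439/9 - (1/9)Q and Ps = 1/7 + (1/7)Q; the wedge Ps − Pb = 28 gives 1/7 + (1/7)Q − (1439/9 - (1/9)Q) = 28, so Q' = 739.25.
Then Pb = 1439/9 − (1/9)·739.25 = 77.75 and Ps = 1/7 + (1/7)·739.25 = 105.75.
The subsidy expands output by 739.25 − 629 = 110.25 past the efficient level; on those units the gap between marginal cost and willingness to pay runs from 0 up to 28.
DWL = ½ × 28 × 110.25 = 1543.5.

Deadweight loss = 1543.5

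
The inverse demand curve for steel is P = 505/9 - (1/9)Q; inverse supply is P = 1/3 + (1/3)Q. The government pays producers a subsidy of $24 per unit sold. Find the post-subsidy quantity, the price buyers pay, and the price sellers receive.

Q' = 179.5; buyers pay 217/6; sellers receive 361/6

Pre-subsidy: 505/9 - (1/9)Q = 1/3 + (1/3)Q gives Q* = 125.5 and P* = 253/6.
With the subsidy, sellers receive Ps = Pb + 24 for each unit, where Pb is the price buyers pay.
On the curves, Pb = 505/9 - (1/9)Q and Ps = 1/3 + (1/3)Q; the wedge Ps − Pb = 24 gives 1/3 + (1/3)Q − (505/9 - (1/9)Q) = 24, so Q' = 179.5.
Then Pb = 505/9 − (1/9)·179.5 = 217/6 and Ps = 1/3 + (1/3)·179.5 = 361/6.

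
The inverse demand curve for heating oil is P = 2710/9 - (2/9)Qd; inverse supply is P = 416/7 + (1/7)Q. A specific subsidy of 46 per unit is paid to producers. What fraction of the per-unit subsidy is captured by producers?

Producer share = 9/23

Pre-subsidy: 2710/9 - (2/9)Q = 416/7 + (1/7)Q gives Q* = 662 and P* = 154.
With the subsidy, sellers receive Ps = Pb + 46 for each unit, where Pb is the price buyers pay.
On the curves, Pb = 2710/9 - (2/9)Q and Ps = 416/7 + (1/7)Q; the wedge Ps − Pb = 46 gives 416/7 + (1/7)Q − (2710/9 - (2/9)Q) = 46, so Q' = 788.
Then Pb = 2710/9 − (2/9)·788 = 126 and Ps = 416/7 + (1/7)·788 = 172.
Buyers' price falls by P* − Pb = 154 − 126 = 28; sellers' price rises by Ps − P* = 172 − 154 = 18.
So producers capture 18/46 = 9/23 of each unit of subsidy.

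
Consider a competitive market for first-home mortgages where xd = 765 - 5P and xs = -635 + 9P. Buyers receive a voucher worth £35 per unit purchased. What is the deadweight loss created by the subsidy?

Deadweight loss = £1968.75

Pre-subsidy: 765 - 5P = -635 + 9P gives P* = 100, x* = 265.
With the rebate, buyers effectively pay Pb = Ps − 35, where Ps is the price sellers receive.
Demand in terms of Ps becomes xd = 765 − 5(Ps − 35) = 940 - 5Ps. Setting this equal to supply: 940 - 5Ps = -635 + 9Ps, so Ps = 112.5.
Buyers pay Pb = 112.5 − 35 = 77.5; x' = -635 + 9·112.5 = 377.5.
The subsidy expands output by 377.5 − 265 = 112.5 past the efficient level; on those units the gap between marginal cost and willingness to pay runs from 0 up to 35.
DWL = ½ × 35 × 112.5 = 1968.75.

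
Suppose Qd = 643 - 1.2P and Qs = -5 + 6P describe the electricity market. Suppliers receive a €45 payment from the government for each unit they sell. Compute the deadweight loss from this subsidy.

Deadweight loss = €1012.5

Pre-subsidy: 643 - 1.2P = -5 + 6P gives P* = 90, Q* = 535.
With the subsidy, sellers receive Ps = Pb + 45 for each unit, where Pb is the price buyers pay.
Supply in terms of Pb becomes Qs = -5 + 6(Pb + 45) = 265 + 6Pb. Setting this equal to demand: 643 - 1.2Pb = 265 + 6Pb, so Pb = 52.5.
Sellers receive Ps = 52.5 + 45 = 97.5; Q' = 643 − 1.2·52.5 = 580.
The subsidy expands output by 580 − 535 = 45 past the efficient level; on those units the gap between marginal cost and willingness to pay runs from 0 up to 45.
DWL = ½ × 45 × 45 = 1012.5.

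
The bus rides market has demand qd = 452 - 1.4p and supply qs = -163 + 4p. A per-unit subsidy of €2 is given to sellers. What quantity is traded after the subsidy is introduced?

q' = 7955/27

Pre-subsidy: 452 - 1.4p = -163 + 4p gives p* = 1025/9, q* = 2633/9.
With the subsidy, sellers receive ps = pb + 2 for each unit, where pb is the price buyers pay.
Supply in terms of pb becomes qs = -163 + 4(pb + 2) = -155 + 4pb. Setting this equal to demand: 452 - 1.4pb = -155 + 4pb, so pb = 3035/27.
Sellers receive ps = 3035/27 + 2 = 3089/27; q' = 452 − 1.4·(3035/27) = 7955/27.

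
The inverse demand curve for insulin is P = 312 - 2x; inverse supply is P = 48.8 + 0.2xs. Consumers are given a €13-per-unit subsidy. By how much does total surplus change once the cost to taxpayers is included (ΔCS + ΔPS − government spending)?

Net change in total surplus = -845/22

Pre-subsidy: 312 - 2x = 48.8 + 0.2x gives x* = 1316/11 and P* = 800/11.
With the rebate, buyers effectively pay Pb = Ps − 13, where Ps is the price sellers receive.
On the curves, Pb = 312 - 2x and Ps = 48.8 + 0.2x; the wedge Ps − Pb = 13 gives 48.8 + 0.2x − (312 - 2x) = 13, so x' = 1381/11.
Then Pb = 312 − 2·(1381/11) = 670/11 and Ps = 48.8 + 0.2·(1381/11) = 813/11.
ΔCS = ½(1316/11 + 1381/11)(800/11 − 670/11) = 175305/121; ΔPS = ½(1316/11 + 1381/11)(813/11 − 800/11) = 35061/242.
Government spending = 13 × 1381/11 = 17953/11.
Net change = 175305/121 + 35061/242 − 17953/11 = -845/22. The loss equals the DWL triangle ½·13·65/11.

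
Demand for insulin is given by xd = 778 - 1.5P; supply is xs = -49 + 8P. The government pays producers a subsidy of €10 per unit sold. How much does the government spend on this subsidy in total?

Government cost = 125410/19

Pre-subsidy: 778 - 1.5P = -49 + 8P gives P* = 1654/19, x* = 12301/19.
With the subsidy, sellers receive Ps = Pb + 10 for each unit, where Pb is the price buyers pay.
Supply in terms of Pb becomes xs = -49 + 8(Pb + 10) = 31 + 8Pb. Setting this equal to demand: 778 - 1.5Pb = 31 + 8Pb, so Pb = 1494/19.
Sellers receive Ps = 1494/19 + 10 = 1684/19; x' = 778 − 1.5·(1494/19) = 12541/19.
Government outlay = subsidy × quantity = 10 × 12541/19 = 125410/19.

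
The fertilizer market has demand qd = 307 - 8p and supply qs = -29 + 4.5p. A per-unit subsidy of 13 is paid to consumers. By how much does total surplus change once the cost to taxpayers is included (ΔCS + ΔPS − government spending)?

Net change in total surplus = -243.36

Pre-subsidy: 307 - 8p = -29 + 4.5p gives p* = 26.88, q* = 91.96.
With the rebate, buyers effectively pay pb = ps − 13, where ps is the price sellers receive.
Demand in terms of ps becomes qd = 307 − 8(ps − 13) = 411 - 8ps. Setting this equal to supply: 411 - 8ps = -29 + 4.5ps, so ps = 35.2.
Buyers pay pb = 35.2 − 13 = 22.2; q' = -29 + 4.5·35.2 = 129.4.
ΔCS = ½(91.96 + 129.4)(26.88 − 22.2) = 517.9824; ΔPS = ½(91.96 + 129.4)(35.2 − 26.88) = 920.8576.
Government spending = 13 × 129.4 = 1682.2.
Net change = 517.9824 + 920.8576 − 1682.2 = -243.36. The loss equals the DWL triangle ½·13·37.44.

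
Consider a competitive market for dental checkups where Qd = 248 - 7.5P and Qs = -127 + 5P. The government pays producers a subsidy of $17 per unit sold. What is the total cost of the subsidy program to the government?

Pre-subsidy: 248 - 7.5P = -127 + 5P gives P* = 30, Q* = 23.
With the subsidy, sellers receive Ps = Pb + 17 for each unit, where Pb is the price buyers pay.
Supply in terms of Pb becomes Qs = -127 + 5(Pb + 17) = -42 + 5Pb. Setting this equal to demand: 248 - 7.5Pb = -42 + 5Pb, so Pb = 23.2.
Sellers receive Ps = 23.2 + 17 = 40.2; Q' = 248 − 7.5·23.2 = 74.
Government outlay = subsidy × quantity = 17 × 74 = 1258.

Government cost = $1258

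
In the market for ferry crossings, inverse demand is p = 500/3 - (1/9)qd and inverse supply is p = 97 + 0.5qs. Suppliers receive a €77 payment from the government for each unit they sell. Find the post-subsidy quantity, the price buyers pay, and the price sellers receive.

Pre-subsidy: 500/3 - (1/9)q = 97 + 0.5q gives q* = 114 and p* = 154.
With the subsidy, sellers receive ps = pb + 77 for each unit, where pb is the price buyers pay.
On the curves, pb = 500/3 - (1/9)q and ps = 97 + 0.5q; the wedge ps − pb = 77 gives 97 + 0.5q − (500/3 - (1/9)q) = 77, so q' = 240.
Then pb = 500/3 − (1/9)·240 = 140 and ps = 97 + 0.5·240 = 217.

q' = 240; buyers pay €140; sellers receive €217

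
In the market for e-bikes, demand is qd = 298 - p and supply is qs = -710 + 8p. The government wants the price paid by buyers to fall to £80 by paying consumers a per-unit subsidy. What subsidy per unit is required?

At a buyer price of 80, quantity demanded is 298 − 1·80 = 218.
Sellers supply 218 only when they receive ps with -710 + 8·ps = 218, i.e. ps = 116.
s = ps − pb = 116 − 80 = 36.

Required subsidy s = £36 per unit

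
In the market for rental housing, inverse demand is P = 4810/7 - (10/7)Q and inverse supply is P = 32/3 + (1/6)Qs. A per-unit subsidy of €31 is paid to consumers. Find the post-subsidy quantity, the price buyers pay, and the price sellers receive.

Q' = 29714/67; buyers pay 3590/67; sellers receive 5667/67

Pre-subsidy: 4810/7 - (10/7)Q = 32/3 + (1/6)Q gives Q* = 28412/67 and P* = 5450/67.
With the rebate, buyers effectively pay Pb = Ps − 31, where Ps is the price sellers receive.
On the curves, Pb = 4810/7 - (10/7)Q and Ps = 32/3 + (1/6)Q; the wedge Ps − Pb = 31 gives 32/3 + (1/6)Q − (4810/7 - (10/7)Q) = 31, so Q' = 29714/67.
Then Pb = 4810/7 − (10/7)·(29714/67) = 3590/67 and Ps = 32/3 + (1/6)·(29714/67) = 5667/67.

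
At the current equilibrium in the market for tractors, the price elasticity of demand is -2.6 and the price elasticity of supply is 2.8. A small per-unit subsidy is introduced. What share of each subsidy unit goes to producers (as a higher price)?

Producer share = 13/27

For a small subsidy around the equilibrium, the benefit split depends on the relative slopes, which at a point are proportional to the elasticities.
Buyer share = εs/(εs + |εd|) = 2.8/(2.8 + 2.6) = 14/27; seller share = |εd|/(εs + |εd|) = 13/27.
So producers capture 13/27 of the subsidy.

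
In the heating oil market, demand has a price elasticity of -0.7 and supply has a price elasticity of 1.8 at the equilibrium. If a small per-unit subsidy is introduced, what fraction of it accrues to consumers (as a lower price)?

For a small subsidy around the equilibrium, the benefit split depends on the relative slopes, which at a point are proportional to the elasticities.
Buyer share = εs/(εs + |εd|) = 1.8/(1.8 + 0.7) = 0.72; seller share = |εd|/(εs + |εd|) = 0.28.

Consumer share = 0.72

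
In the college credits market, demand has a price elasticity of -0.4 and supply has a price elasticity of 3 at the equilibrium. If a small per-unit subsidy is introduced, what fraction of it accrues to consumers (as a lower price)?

Consumer share = 15/17

For a small subsidy around the equilibrium, the benefit split depends on the relative slopes, which at a point are proportional to the elasticities.
Buyer share = εs/(εs + |εd|) = 3/(3 + 0.4) = 15/17; seller share = |εd|/(εs + |εd|) = 2/17.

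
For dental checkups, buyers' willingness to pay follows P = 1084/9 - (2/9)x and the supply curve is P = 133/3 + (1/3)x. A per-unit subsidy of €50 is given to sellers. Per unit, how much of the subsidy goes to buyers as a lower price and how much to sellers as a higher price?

Pre-subsidy: 1084/9 - (2/9)x = 133/3 + (1/3)x gives x* = 137 and P* = 90.
With the subsidy, sellers receive Ps = Pb + 50 for each unit, where Pb is the price buyers pay.
On the curves, Pb = 1084/9 - (2/9)x and Ps = 133/3 + (1/3)x; the wedge Ps − Pb = 50 gives 133/3 + (1/3)x − (1084/9 - (2/9)x) = 50, so x' = 227.
Then Pb = 1084/9 − (2/9)·227 = 70 and Ps = 133/3 + (1/3)·227 = 120.
Buyers' price falls by P* − Pb = 90 − 70 = 20; sellers' price rises by Ps − P* = 120 − 90 = 30.

Buyers gain €20 per unit; sellers gain €30 per unit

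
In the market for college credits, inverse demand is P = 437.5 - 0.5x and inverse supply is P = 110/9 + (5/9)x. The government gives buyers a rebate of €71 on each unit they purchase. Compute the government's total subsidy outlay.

Pre-subsidy: 437.5 - 0.5x = 110/9 + (5/9)x gives x* = 7655/19 and P* = 4485/19.
With the rebate, buyers effectively pay Pb = Ps − 71, where Ps is the price sellers receive.
On the curves, Pb = 437.5 - 0.5x and Ps = 110/9 + (5/9)x; the wedge Ps − Pb = 71 gives 110/9 + (5/9)x − (437.5 - 0.5x) = 71, so x' = 8933/19.
Then Pb = 437.5 − 0.5·(8933/19) = 3846/19 and Ps = 110/9 + (5/9)·(8933/19) = 5195/19.
Government outlay = subsidy × quantity = 71 × 8933/19 = 634243/19.

Government cost = 634243/19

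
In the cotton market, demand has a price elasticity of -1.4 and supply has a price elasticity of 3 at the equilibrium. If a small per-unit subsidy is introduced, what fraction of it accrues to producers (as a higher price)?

Producer share = 7/22

For a small subsidy around the equilibrium, the benefit split depends on the relative slopes, which at a point are proportional to the elasticities.
Buyer share = εs/(εs + |εd|) = 3/(3 + 1.4) = 15/22; seller share = |εd|/(εs + |εd|) = 7/22.
So producers capture 7/22 of the subsidy.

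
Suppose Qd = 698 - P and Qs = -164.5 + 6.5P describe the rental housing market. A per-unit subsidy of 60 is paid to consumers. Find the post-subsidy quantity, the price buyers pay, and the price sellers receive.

Q' = 635; buyers pay 63; sellers receive 123

Pre-subsidy: 698 - P = -164.5 + 6.5P gives P* = 115, Q* = 583.
With the rebate, buyers effectively pay Pb = Ps − 60, where Ps is the price sellers receive.
Demand in terms of Ps becomes Qd = 698 − 1(Ps − 60) = 758 - Ps. Setting this equal to supply: 758 - Ps = -164.5 + 6.5Ps, so Ps = 123.
Buyers pay Pb = 123 − 60 = 63; Q' = -164.5 + 6.5·123 = 635.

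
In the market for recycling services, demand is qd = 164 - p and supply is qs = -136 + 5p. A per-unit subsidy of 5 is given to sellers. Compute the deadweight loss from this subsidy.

Pre-subsidy: 164 - p = -136 + 5p gives p* = 50, q* = 114.
With the subsidy, sellers receive ps = pb + 5 for each unit, where pb is the price buyers pay.
Supply in terms of pb becomes qs = -136 + 5(pb + 5) = -111 + 5pb. Setting this equal to demand: 164 - pb = -111 + 5pb, so pb = 275/6.
Sellers receive ps = 275/6 + 5 = 305/6; q' = 164 − 1·(275/6) = 709/6.
The subsidy expands output by 709/6 − 114 = 25/6 past the efficient level; on those units the gap between marginal cost and willingness to pay runs from 0 up to 5.
DWL = ½ × 5 × 25/6 = 125/12.

Deadweight loss = 125/12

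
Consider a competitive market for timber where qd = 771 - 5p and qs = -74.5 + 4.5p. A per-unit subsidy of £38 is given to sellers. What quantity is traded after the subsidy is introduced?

q' = 416

Pre-subsidy: 771 - 5p = -74.5 + 4.5p gives p* = 89, q* = 326.
With the subsidy, sellers receive ps = pb + 38 for each unit, where pb is the price buyers pay.
Supply in terms of pb becomes qs = -74.5 + 4.5(pb + 38) = 96.5 + 4.5pb. Setting this equal to demand: 771 - 5pb = 96.5 + 4.5pb, so pb = 71.
Sellers receive ps = 71 + 38 = 109; q' = 771 − 5·71 = 416.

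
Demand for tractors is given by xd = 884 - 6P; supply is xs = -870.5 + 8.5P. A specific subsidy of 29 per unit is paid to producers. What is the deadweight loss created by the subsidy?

Deadweight loss = 1479

Pre-subsidy: 884 - 6P = -870.5 + 8.5P gives P* = 121, x* = 158.
With the subsidy, sellers receive Ps = Pb + 29 for each unit, where Pb is the price buyers pay.
Supply in terms of Pb becomes xs = -870.5 + 8.5(Pb + 29) = -624 + 8.5Pb. Setting this equal to demand: 884 - 6Pb = -624 + 8.5Pb, so Pb = 104.
Sellers receive Ps = 104 + 29 = 133; x' = 884 − 6·104 = 260.
The subsidy expands output by 260 − 158 = 102 past the efficient level; on those units the gap between marginal cost and willingness to pay runs from 0 up to 29.
DWL = ½ × 29 × 102 = 1479.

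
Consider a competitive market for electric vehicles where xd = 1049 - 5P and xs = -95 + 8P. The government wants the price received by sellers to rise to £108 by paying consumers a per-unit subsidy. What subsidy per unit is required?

At a seller price of 108, quantity supplied is -95 + 8·108 = 769.
Buyers absorb 769 only when they pay Pb with 1049 − 5·Pb = 769, i.e. Pb = 56.
s = Ps − Pb = 108 − 56 = 52.

Required subsidy s = £52 per unit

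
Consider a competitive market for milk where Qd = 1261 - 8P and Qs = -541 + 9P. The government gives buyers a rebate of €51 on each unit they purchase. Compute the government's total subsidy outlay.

Government cost = €32079

Pre-subsidy: 1261 - 8P = -541 + 9P gives P* = 106, Q* = 413.
With the rebate, buyers effectively pay Pb = Ps − 51, where Ps is the price sellers receive.
Demand in terms of Ps becomes Qd = 1261 − 8(Ps − 51) = 1669 - 8Ps. Setting this equal to supply: 1669 - 8Ps = -541 + 9Ps, so Ps = 130.
Buyers pay Pb = 130 − 51 = 79; Q' = -541 + 9·130 = 629.
Government outlay = subsidy × quantity = 51 × 629 = 32079.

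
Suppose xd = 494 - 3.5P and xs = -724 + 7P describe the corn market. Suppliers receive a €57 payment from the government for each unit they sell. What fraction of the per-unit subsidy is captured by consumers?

Pre-subsidy: 494 - 3.5P = -724 + 7P gives P* = 116, x* = 88.
With the subsidy, sellers receive Ps = Pb + 57 for each unit, where Pb is the price buyers pay.
Supply in terms of Pb becomes xs = -724 + 7(Pb + 57) = -325 + 7Pb. Setting this equal to demand: 494 - 3.5Pb = -325 + 7Pb, so Pb = 78.
Sellers receive Ps = 78 + 57 = 135; x' = 494 − 3.5·78 = 221.
Buyers' price falls by P* − Pb = 116 − 78 = 38; sellers' price rises by Ps − P* = 135 − 116 = 19.
So consumers capture 38/57 = 2/3 of each unit of subsidy.

Consumer share = 2/3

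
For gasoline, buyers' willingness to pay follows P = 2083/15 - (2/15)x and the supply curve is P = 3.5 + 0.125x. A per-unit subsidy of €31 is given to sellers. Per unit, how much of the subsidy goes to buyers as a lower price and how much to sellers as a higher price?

Pre-subsidy: 2083/15 - (2/15)x = 3.5 + 0.125x gives x* = 524 and P* = 69.
With the subsidy, sellers receive Ps = Pb + 31 for each unit, where Pb is the price buyers pay.
On the curves, Pb = 2083/15 - (2/15)x and Ps = 3.5 + 0.125x; the wedge Ps − Pb = 31 gives 3.5 + 0.125x − (2083/15 - (2/15)x) = 31, so x' = 644.
Then Pb = 2083/15 − (2/15)·644 = 53 and Ps = 3.5 + 0.125·644 = 84.
Buyers' price falls by P* − Pb = 69 − 53 = 16; sellers' price rises by Ps − P* = 84 − 69 = 15.

Buyers gain €16 per unit; sellers gain €15 per unit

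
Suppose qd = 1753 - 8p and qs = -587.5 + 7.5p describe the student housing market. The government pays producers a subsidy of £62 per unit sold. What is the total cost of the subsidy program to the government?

Government cost = £48670

Pre-subsidy: 1753 - 8p = -587.5 + 7.5p gives p* = 151, q* = 545.
With the subsidy, sellers receive ps = pb + 62 for each unit, where pb is the price buyers pay.
Supply in terms of pb becomes qs = -587.5 + 7.5(pb + 62) = -122.5 + 7.5pb. Setting this equal to demand: 1753 - 8pb = -122.5 + 7.5pb, so pb = 121.
Sellers receive ps = 121 + 62 = 183; q' = 1753 − 8·121 = 785.
Government outlay = subsidy × quantity = 62 × 785 = 48670.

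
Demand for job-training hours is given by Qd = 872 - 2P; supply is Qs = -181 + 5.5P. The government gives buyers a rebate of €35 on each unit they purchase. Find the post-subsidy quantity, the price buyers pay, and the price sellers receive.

Pre-subsidy: 872 - 2P = -181 + 5.5P gives P* = 140.4, Q* = 591.2.
With the rebate, buyers effectively pay Pb = Ps − 35, where Ps is the price sellers receive.
Demand in terms of Ps becomes Qd = 872 − 2(Ps − 35) = 942 - 2Ps. Setting this equal to supply: 942 - 2Ps = -181 + 5.5Ps, so Ps = 2246/15.
Buyers pay Pb = 2246/15 − 35 = 1721/15; Q' = -181 + 5.5·(2246/15) = 9638/15.

Q' = 9638/15; buyers pay 1721/15; sellers receive 2246/15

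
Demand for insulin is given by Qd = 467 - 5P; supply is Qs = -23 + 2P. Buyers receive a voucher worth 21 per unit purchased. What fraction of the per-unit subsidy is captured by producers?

Pre-subsidy: 467 - 5P = -23 + 2P gives P* = 70, Q* = 117.
With the rebate, buyers effectively pay Pb = Ps − 21, where Ps is the price sellers receive.
Demand in terms of Ps becomes Qd = 467 − 5(Ps − 21) = 572 - 5Ps. Setting this equal to supply: 572 - 5Ps = -23 + 2Ps, so Ps = 85.
Buyers pay Pb = 85 − 21 = 64; Q' = -23 + 2·85 = 147.
Buyers' price falls by P* − Pb = 70 − 64 = 6; sellers' price rises by Ps − P* = 85 − 70 = 15.
So producers capture 15/21 = 5/7 of each unit of subsidy.

Producer share = 5/7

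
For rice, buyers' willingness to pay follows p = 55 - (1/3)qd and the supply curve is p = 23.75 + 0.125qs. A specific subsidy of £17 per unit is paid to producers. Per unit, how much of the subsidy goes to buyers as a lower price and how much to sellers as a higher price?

Buyers gain 136/11 per unit; sellers gain 51/11 per unit

Pre-subsidy: 55 - (1/3)q = 23.75 + 0.125q gives q* = 750/11 and p* = 355/11.
With the subsidy, sellers receive ps = pb + 17 for each unit, where pb is the price buyers pay.
On the curves, pb = 55 - (1/3)q and ps = 23.75 + 0.125q; the wedge ps − pb = 17 gives 23.75 + 0.125q − (55 - (1/3)q) = 17, so q' = 1158/11.
Then pb = 55 − (1/3)·(1158/11) = 219/11 and ps = 23.75 + 0.125·(1158/11) = 406/11.
Buyers' price falls by p* − pb = 355/11 − 219/11 = 136/11; sellers' price rises by ps − p* = 406/11 − 355/11 = 51/11.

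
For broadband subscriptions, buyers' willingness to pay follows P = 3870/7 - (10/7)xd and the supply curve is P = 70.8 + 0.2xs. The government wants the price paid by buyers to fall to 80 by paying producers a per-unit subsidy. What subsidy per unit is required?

At a buyer price of 80, quantity demanded is 387 − 0.7·80 = 331.
Sellers supply 331 only when they receive Ps = 70.8 + 0.2·331 = 137.
s = Ps − Pb = 137 − 80 = 57.

Required subsidy s = 57 per unit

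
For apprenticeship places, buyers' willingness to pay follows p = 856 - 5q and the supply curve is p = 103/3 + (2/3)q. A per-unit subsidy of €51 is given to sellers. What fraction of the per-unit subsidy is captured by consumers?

Consumer share = 15/17

Pre-subsidy: 856 - 5q = 103/3 + (2/3)q gives q* = 145 and p* = 131.
With the subsidy, sellers receive ps = pb + 51 for each unit, where pb is the price buyers pay.
On the curves, pb = 856 - 5q and ps = 103/3 + (2/3)q; the wedge ps − pb = 51 gives 103/3 + (2/3)q − (856 - 5q) = 51, so q' = 154.
Then pb = 856 − 5·154 = 86 and ps = 103/3 + (2/3)·154 = 137.
Buyers' price falls by p* − pb = 131 − 86 = 45; sellers' price rises by ps − p* = 137 − 131 = 6.
So consumers capture 45/51 = 15/17 of each unit of subsidy.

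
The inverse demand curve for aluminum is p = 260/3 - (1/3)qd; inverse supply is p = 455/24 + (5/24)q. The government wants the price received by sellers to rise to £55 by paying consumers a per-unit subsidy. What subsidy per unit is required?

Required subsidy s = £26 per unit

At a seller price of 55, quantity supplied is -91 + 4.8·55 = 173.
Buyers absorb 173 only when they pay pb = 260/3 − (1/3)·173 = 29.
s = ps − pb = 55 − 29 = 26.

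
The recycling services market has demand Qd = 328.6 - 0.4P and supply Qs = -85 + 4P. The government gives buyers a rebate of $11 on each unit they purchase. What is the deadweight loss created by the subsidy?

Deadweight loss = $22

Pre-subsidy: 328.6 - 0.4P = -85 + 4P gives P* = 94, Q* = 291.
With the rebate, buyers effectively pay Pb = Ps − 11, where Ps is the price sellers receive.
Demand in terms of Ps becomes Qd = 328.6 − 0.4(Ps − 11) = 333 - 0.4Ps. Setting this equal to supply: 333 - 0.4Ps = -85 + 4Ps, so Ps = 95.
Buyers pay Pb = 95 − 11 = 84; Q' = -85 + 4·95 = 295.
The subsidy expands output by 295 − 291 = 4 past the efficient level; on those units the gap between marginal cost and willingness to pay runs from 0 up to 11.
DWL = ½ × 11 × 4 = 22.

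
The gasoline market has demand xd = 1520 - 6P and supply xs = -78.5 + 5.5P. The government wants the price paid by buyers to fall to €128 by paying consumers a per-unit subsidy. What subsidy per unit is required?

Required subsidy s = €23 per unit

At a buyer price of 128, quantity demanded is 1520 − 6·128 = 752.
Sellers supply 752 only when they receive Ps with -78.5 + 5.5·Ps = 752, i.e. Ps = 151.
s = Ps − Pb = 151 − 128 = 23.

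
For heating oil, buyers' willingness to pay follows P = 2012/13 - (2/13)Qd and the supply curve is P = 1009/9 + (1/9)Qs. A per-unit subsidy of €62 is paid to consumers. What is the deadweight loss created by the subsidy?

Deadweight loss = €7254

Pre-subsidy: 2012/13 - (2/13)Q = 1009/9 + (1/9)Q gives Q* = 161 and P* = 130.
With the rebate, buyers effectively pay Pb = Ps − 62, where Ps is the price sellers receive.
On the curves, Pb = 2012/13 - (2/13)Q and Ps = 1009/9 + (1/9)Q; the wedge Ps − Pb = 62 gives 1009/9 + (1/9)Q − (2012/13 - (2/13)Q) = 62, so Q' = 395.
Then Pb = 2012/13 − (2/13)·395 = 94 and Ps = 1009/9 + (1/9)·395 = 156.
The subsidy expands output by 395 − 161 = 234 past the efficient level; on those units the gap between marginal cost and willingness to pay runs from 0 up to 62.
DWL = ½ × 62 × 234 = 7254.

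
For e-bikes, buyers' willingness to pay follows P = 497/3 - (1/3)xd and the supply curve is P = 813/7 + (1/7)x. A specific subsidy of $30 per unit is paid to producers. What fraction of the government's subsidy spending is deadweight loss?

DWL / government spending = 63/334

Pre-subsidy: 497/3 - (1/3)x = 813/7 + (1/7)x gives x* = 104 and P* = 131.
With the subsidy, sellers receive Ps = Pb + 30 for each unit, where Pb is the price buyers pay.
On the curves, Pb = 497/3 - (1/3)x and Ps = 813/7 + (1/7)x; the wedge Ps − Pb = 30 gives 813/7 + (1/7)x − (497/3 - (1/3)x) = 30, so x' = 167.
Then Pb = 497/3 − (1/3)·167 = 110 and Ps = 813/7 + (1/7)·167 = 140.
ΔCS = ½(104 + 167)(131 − 110) = 2845.5; ΔPS = ½(104 + 167)(140 − 131) = 1219.5.
Government spending = 30 × 167 = 5010.
DWL = ½ × 30 × (167 − 104) = 945; fraction = 945 / 5010 = 63/334.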